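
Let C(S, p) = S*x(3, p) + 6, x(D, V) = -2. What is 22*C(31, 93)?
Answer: -1232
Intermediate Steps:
C(S, p) = 6 - 2*S (C(S, p) = S*(-2) + 6 = -2*S + 6 = 6 - 2*S)
22*C(31, 93) = 22*(6 - 2*31) = 22*(6 - 62) = 22*(-56) = -1232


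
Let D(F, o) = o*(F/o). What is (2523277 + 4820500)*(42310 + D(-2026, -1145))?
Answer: 295836712668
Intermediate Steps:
D(F, o) = F
(2523277 + 4820500)*(42310 + D(-2026, -1145)) = (2523277 + 4820500)*(42310 - 2026) = 7343777*40284 = 295836712668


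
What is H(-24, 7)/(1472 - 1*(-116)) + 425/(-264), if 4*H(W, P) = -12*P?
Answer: -170111/104808 ≈ -1.6231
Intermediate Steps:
H(W, P) = -3*P (H(W, P) = (-12*P)/4 = -3*P)
H(-24, 7)/(1472 - 1*(-116)) + 425/(-264) = (-3*7)/(1472 - 1*(-116)) + 425/(-264) = -21/(1472 + 116) + 425*(-1/264) = -21/1588 - 425/264 = -170111/104808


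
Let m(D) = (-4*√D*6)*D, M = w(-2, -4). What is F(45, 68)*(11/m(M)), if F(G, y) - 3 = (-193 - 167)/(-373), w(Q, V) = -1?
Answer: -5423*I/2984 ≈ -1.8174*I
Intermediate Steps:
M = -1
m(D) = -24*D^(3/2) (m(D) = (-24*√D)*D = -24*D^(3/2))
F(G, y) = 1479/373 (F(G, y) = 3 + (-193 - 167)/(-373) = 3 - 360*(-1/373) = 3 + 360/373 = 1479/373)
F(45, 68)*(11/m(M)) = 1479*(11/((-(-24)*I)))/373 = 1479*(11/((24*I)))/373 = 1479*(11*(-I/24))/373 = 1479*(-11*I/24)/373 = -5423*I/2984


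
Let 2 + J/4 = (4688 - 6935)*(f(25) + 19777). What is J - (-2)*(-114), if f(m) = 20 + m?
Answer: -178160372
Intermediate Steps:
J = -178160144 (J = -8 + 4*((4688 - 6935)*((20 + 25) + 19777)) = -8 + 4*(-2247*(45 + 19777)) = -8 + 4*(-2247*19822) = -8 + 4*(-44540034) = -8 - 178160136 = -178160144)
J - (-2)*(-114) = -178160144 - (-2)*(-114) = -178160144 - 1*228 = -178160144 - 228 = -178160372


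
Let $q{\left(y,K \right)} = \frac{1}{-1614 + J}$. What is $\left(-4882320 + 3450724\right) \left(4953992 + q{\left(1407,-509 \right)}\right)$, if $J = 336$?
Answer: $- \frac{4531861568141450}{639} \approx -7.0921 \cdot 10^{12}$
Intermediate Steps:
$q{\left(y,K \right)} = - \frac{1}{1278}$ ($q{\left(y,K \right)} = \frac{1}{-1614 + 336} = \frac{1}{-1278} = - \frac{1}{1278}$)
$\left(-4882320 + 3450724\right) \left(4953992 + q{\left(1407,-509 \right)}\right) = \left(-4882320 + 3450724\right) \left(4953992 - \frac{1}{1278}\right) = \left(-1431596\right) \frac{6331201775}{1278} = - \frac{4531861568141450}{639}$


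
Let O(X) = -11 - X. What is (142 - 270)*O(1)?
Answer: 1536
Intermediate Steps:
(142 - 270)*O(1) = (142 - 270)*(-11 - 1*1) = -128*(-11 - 1) = -128*(-12) = 1536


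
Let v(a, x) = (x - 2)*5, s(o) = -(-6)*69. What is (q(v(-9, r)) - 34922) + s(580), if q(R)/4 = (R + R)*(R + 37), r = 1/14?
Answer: -1794302/49 ≈ -36618.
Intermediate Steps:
s(o) = 414 (s(o) = -1*(-414) = 414)
r = 1/14 ≈ 0.071429
v(a, x) = -10 + 5*x (v(a, x) = (-2 + x)*5 = -10 + 5*x)
q(R) = 8*R*(37 + R) (q(R) = 4*((R + R)*(R + 37)) = 4*((2*R)*(37 + R)) = 4*(2*R*(37 + R)) = 8*R*(37 + R))
(q(v(-9, r)) - 34922) + s(580) = (8*(-10 + 5*(1/14))*(37 + (-10 + 5*(1/14))) - 34922) + 414 = (8*(-10 + 5/14)*(37 + (-10 + 5/14)) - 34922) + 414 = (8*(-135/14)*(37 - 135/14) - 34922) + 414 = (8*(-135/14)*(383/14) - 34922) + 414 = (-103410/49 - 34922) + 414 = -1814588/49 + 414 = -1794302/49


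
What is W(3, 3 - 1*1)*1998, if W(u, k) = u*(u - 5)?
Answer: -11988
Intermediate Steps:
W(u, k) = u*(-5 + u)
W(3, 3 - 1*1)*1998 = (3*(-5 + 3))*1998 = (3*(-2))*1998 = -6*1998 = -11988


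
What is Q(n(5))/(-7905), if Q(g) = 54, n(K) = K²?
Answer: -18/2635 ≈ -0.0068311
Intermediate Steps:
Q(n(5))/(-7905) = 54/(-7905) = 54*(-1/7905) = -18/2635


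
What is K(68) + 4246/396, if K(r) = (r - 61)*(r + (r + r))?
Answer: 25897/18 ≈ 1438.7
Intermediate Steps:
K(r) = 3*r*(-61 + r) (K(r) = (-61 + r)*(r + 2*r) = (-61 + r)*(3*r) = 3*r*(-61 + r))
K(68) + 4246/396 = 3*68*(-61 + 68) + 4246/396 = 3*68*7 + 4246*(1/396) = 1428 + 193/18 = 25897/18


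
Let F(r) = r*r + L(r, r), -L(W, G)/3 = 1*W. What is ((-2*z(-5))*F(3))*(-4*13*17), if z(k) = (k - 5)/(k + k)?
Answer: 0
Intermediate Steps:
L(W, G) = -3*W
F(r) = r² - 3*r (F(r) = r*r - 3*r = r² - 3*r)
z(k) = (-5 + k)/(2*k) (z(k) = (-5 + k)/((2*k)) = (-5 + k)*(1/(2*k)) = (-5 + k)/(2*k))
((-2*z(-5))*F(3))*(-4*13*17) = ((-(-5 - 5)/(-5))*(3*(-3 + 3)))*(-4*13*17) = ((-(-1)*(-10)/5)*(3*0))*(-52*17) = (-2*1*0)*(-884) = -2*0*(-884) = 0*(-884) = 0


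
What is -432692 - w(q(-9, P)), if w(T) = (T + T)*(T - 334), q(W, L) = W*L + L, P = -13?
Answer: -384852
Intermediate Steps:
q(W, L) = L + L*W (q(W, L) = L*W + L = L + L*W)
w(T) = 2*T*(-334 + T) (w(T) = (2*T)*(-334 + T) = 2*T*(-334 + T))
-432692 - w(q(-9, P)) = -432692 - 2*(-13*(1 - 9))*(-334 - 13*(1 - 9)) = -432692 - 2*(-13*(-8))*(-334 - 13*(-8)) = -432692 - 2*104*(-334 + 104) = -432692 - 2*104*(-230) = -432692 - 1*(-47840) = -432692 + 47840 = -384852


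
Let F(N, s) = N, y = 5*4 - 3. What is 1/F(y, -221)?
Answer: 1/17 ≈ 0.058824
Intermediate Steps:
y = 17 (y = 20 - 3 = 17)
1/F(y, -221) = 1/17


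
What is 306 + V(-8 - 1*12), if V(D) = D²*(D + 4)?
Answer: -6094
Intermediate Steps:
V(D) = D²*(4 + D)
306 + V(-8 - 1*12) = 306 + (-8 - 1*12)²*(4 + (-8 - 1*12)) = 306 + (-8 - 12)²*(4 + (-8 - 12)) = 306 + (-20)²*(4 - 20) = 306 + 400*(-16) = 306 - 6400 = -6094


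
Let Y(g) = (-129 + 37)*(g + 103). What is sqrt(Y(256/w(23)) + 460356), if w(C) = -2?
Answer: 8*sqrt(7229) ≈ 680.19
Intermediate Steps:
Y(g) = -9476 - 92*g (Y(g) = -92*(103 + g) = -9476 - 92*g)
sqrt(Y(256/w(23)) + 460356) = sqrt((-9476 - 23552/(-2)) + 460356) = sqrt((-9476 - 23552*(-1)/2) + 460356) = sqrt((-9476 - 92*(-128)) + 460356) = sqrt((-9476 + 11776) + 460356) = sqrt(2300 + 460356) = sqrt(462656) = 8*sqrt(7229)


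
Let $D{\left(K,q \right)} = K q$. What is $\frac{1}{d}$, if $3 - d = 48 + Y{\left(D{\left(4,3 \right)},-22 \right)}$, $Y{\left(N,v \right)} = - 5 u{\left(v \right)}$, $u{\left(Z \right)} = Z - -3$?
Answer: $- \frac{1}{140} \approx -0.0071429$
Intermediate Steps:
$u{\left(Z \right)} = 3 + Z$ ($u{\left(Z \right)} = Z + 3 = 3 + Z$)
$Y{\left(N,v \right)} = -15 - 5 v$ ($Y{\left(N,v \right)} = - 5 \left(3 + v\right) = -15 - 5 v$)
$d = -140$ ($d = 3 - \left(48 - -95\right) = 3 - \left(48 + \left(-15 + 110\right)\right) = 3 - \left(48 + 95\right) = 3 - 143 = -140$)
$\frac{1}{d} = \frac{1}{-140} = - \frac{1}{140}$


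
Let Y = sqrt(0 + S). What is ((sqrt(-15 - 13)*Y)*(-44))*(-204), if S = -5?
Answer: -17952*sqrt(35) ≈ -1.0621e+5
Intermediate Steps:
Y = I*sqrt(5) (Y = sqrt(0 - 5) = sqrt(-5) = I*sqrt(5) ≈ 2.2361*I)
((sqrt(-15 - 13)*Y)*(-44))*(-204) = ((sqrt(-15 - 13)*(I*sqrt(5)))*(-44))*(-204) = ((sqrt(-28)*(I*sqrt(5)))*(-44))*(-204) = (((2*I*sqrt(7))*(I*sqrt(5)))*(-44))*(-204) = (-2*sqrt(35)*(-44))*(-204) = (88*sqrt(35))*(-204) = -17952*sqrt(35)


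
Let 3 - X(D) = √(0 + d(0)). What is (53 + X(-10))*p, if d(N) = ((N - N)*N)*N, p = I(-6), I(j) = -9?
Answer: -504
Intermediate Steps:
p = -9
d(N) = 0 (d(N) = (0*N)*N = 0*N = 0)
X(D) = 3 (X(D) = 3 - √(0 + 0) = 3 - √0 = 3 - 1*0 = 3 + 0 = 3)
(53 + X(-10))*p = (53 + 3)*(-9) = 56*(-9) = -504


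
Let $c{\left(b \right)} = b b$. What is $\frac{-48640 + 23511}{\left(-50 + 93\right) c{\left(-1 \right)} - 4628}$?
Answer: $\frac{25129}{4585} \approx 5.4807$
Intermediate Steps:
$c{\left(b \right)} = b^{2}$
$\frac{-48640 + 23511}{\left(-50 + 93\right) c{\left(-1 \right)} - 4628} = \frac{-48640 + 23511}{\left(-50 + 93\right) \left(-1\right)^{2} - 4628} = - \frac{25129}{43 \cdot 1 - 4628} = - \frac{25129}{43 - 4628} = - \frac{25129}{-4585} = \left(-25129\right) \left(- \frac{1}{4585}\right) = \frac{25129}{4585}$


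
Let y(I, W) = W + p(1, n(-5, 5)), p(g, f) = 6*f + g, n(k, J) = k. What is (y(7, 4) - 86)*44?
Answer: -4884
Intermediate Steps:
p(g, f) = g + 6*f
y(I, W) = -29 + W (y(I, W) = W + (1 + 6*(-5)) = W + (1 - 30) = W - 29 = -29 + W)
(y(7, 4) - 86)*44 = ((-29 + 4) - 86)*44 = (-25 - 86)*44 = -111*44 = -4884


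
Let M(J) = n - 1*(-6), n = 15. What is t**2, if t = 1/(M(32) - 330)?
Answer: 1/95481 ≈ 1.0473e-5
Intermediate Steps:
M(J) = 21 (M(J) = 15 - 1*(-6) = 15 + 6 = 21)
t = -1/309 (t = 1/(21 - 330) = 1/(-309) = -1/309 ≈ -0.0032362)
t**2 = (-1/309)**2 = 1/95481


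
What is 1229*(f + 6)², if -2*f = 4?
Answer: 19664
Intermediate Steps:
f = -2 (f = -½*4 = -2)
1229*(f + 6)² = 1229*(-2 + 6)² = 1229*4² = 1229*16 = 19664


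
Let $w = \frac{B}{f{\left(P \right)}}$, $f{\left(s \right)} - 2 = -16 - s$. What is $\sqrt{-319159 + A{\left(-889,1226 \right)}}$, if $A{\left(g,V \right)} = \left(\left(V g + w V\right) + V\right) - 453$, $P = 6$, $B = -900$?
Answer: $i \sqrt{1353130} \approx 1163.2 i$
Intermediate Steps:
$f{\left(s \right)} = -14 - s$ ($f{\left(s \right)} = 2 - \left(16 + s\right) = -14 - s$)
$w = 45$ ($w = - \frac{900}{-14 - 6} = - \frac{900}{-20} = \left(-900\right) \left(- \frac{1}{20}\right) = 45$)
$A{\left(g,V \right)} = -453 + 46 V + V g$ ($A{\left(g,V \right)} = \left(\left(V g + 45 V\right) + V\right) - 453 = \left(\left(45 V + V g\right) + V\right) - 453 = \left(46 V + V g\right) - 453 = -453 + 46 V + V g$)
$\sqrt{-319159 + A{\left(-889,1226 \right)}} = \sqrt{-319159 + \left(-453 + 46 \cdot 1226 + 1226 \left(-889\right)\right)} = \sqrt{-319159 - 1033971} = \sqrt{-1353130} = i \sqrt{1353130}$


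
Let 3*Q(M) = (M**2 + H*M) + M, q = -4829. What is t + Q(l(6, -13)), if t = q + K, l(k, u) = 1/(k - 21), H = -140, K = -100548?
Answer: -71127389/675 ≈ -1.0537e+5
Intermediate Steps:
l(k, u) = 1/(-21 + k)
Q(M) = -139*M/3 + M**2/3 (Q(M) = ((M**2 - 140*M) + M)/3 = (M**2 - 139*M)/3 = -139*M/3 + M**2/3)
t = -105377 (t = -4829 - 100548 = -105377)
t + Q(l(6, -13)) = -105377 + (-139 + 1/(-21 + 6))/(3*(-21 + 6)) = -105377 + (1/3)*(-139 + 1/(-15))/(-15) = -105377 + (1/3)*(-1/15)*(-139 - 1/15) = -105377 + (1/3)*(-1/15)*(-2086/15) = -105377 + 2086/675 = -71127389/675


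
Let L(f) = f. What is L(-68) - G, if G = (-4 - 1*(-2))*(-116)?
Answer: -300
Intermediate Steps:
G = 232 (G = (-4 + 2)*(-116) = -2*(-116) = 232)
L(-68) - G = -68 - 1*232 = -68 - 232 = -300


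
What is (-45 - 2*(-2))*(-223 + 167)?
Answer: 2296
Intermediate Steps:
(-45 - 2*(-2))*(-223 + 167) = (-45 + 4)*(-56) = -41*(-56) = 2296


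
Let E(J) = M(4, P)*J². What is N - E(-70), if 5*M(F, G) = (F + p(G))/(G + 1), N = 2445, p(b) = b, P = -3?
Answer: 2935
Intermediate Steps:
M(F, G) = (F + G)/(5*(1 + G)) (M(F, G) = ((F + G)/(G + 1))/5 = ((F + G)/(1 + G))/5 = (F + G)/(5*(1 + G)))
E(J) = -J²/10 (E(J) = ((4 - 3)/(5*(1 - 3)))*J² = ((⅕)*1/(-2))*J² = ((⅕)*(-½)*1)*J² = -J²/10)
N - E(-70) = 2445 - (-1)*(-70)²/10 = 2445 - (-1)*4900/10 = 2445 - 1*(-490) = 2445 + 490 = 2935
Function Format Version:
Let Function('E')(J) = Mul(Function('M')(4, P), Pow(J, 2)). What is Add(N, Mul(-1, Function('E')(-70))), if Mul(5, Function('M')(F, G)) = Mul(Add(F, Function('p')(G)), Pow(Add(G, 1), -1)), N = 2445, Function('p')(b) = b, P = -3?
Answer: 2935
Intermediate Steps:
Function('M')(F, G) = Mul(Rational(1, 5), Pow(Add(1, G), -1), Add(F, G)) (Function('M')(F, G) = Mul(Rational(1, 5), Mul(Add(F, G), Pow(Add(G, 1), -1))) = Mul(Rational(1, 5), Mul(Add(F, G), Pow(Add(1, G), -1))) = Mul(Rational(1, 5), Mul(Pow(Add(1, G), -1), Add(F, G))) = Mul(Rational(1, 5), Pow(Add(1, G), -1), Add(F, G)))
Function('E')(J) = Mul(Rational(-1, 10), Pow(J, 2)) (Function('E')(J) = Mul(Mul(Rational(1, 5), Pow(Add(1, -3), -1), Add(4, -3)), Pow(J, 2)) = Mul(Mul(Rational(1, 5), Pow(-2, -1), 1), Pow(J, 2)) = Mul(Mul(Rational(1, 5), Rational(-1, 2), 1), Pow(J, 2)) = Mul(Rational(-1, 10), Pow(J, 2)))
Add(N, Mul(-1, Function('E')(-70))) = Add(2445, Mul(-1, Mul(Rational(-1, 10), Pow(-70, 2)))) = Add(2445, Mul(-1, Mul(Rational(-1, 10), 4900))) = Add(2445, Mul(-1, -490)) = Add(2445, 490) = 2935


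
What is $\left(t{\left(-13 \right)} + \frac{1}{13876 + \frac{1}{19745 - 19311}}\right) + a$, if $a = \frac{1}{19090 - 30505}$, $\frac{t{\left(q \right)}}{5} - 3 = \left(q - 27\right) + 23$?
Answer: $- \frac{21386791077}{305525519} \approx -70.0$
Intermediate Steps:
$t{\left(q \right)} = -5 + 5 q$ ($t{\left(q \right)} = 15 + 5 \left(\left(q - 27\right) + 23\right) = 15 + 5 \left(\left(-27 + q\right) + 23\right) = 15 + 5 \left(-4 + q\right) = 15 + \left(-20 + 5 q\right) = -5 + 5 q$)
$a = - \frac{1}{11415}$ ($a = \frac{1}{-11415} = - \frac{1}{11415} \approx -8.7604 \cdot 10^{-5}$)
$\left(t{\left(-13 \right)} + \frac{1}{13876 + \frac{1}{19745 - 19311}}\right) + a = \left(\left(-5 + 5 \left(-13\right)\right) + \frac{1}{13876 + \frac{1}{19745 - 19311}}\right) - \frac{1}{11415} = \left(\left(-5 - 65\right) + \frac{1}{13876 + \frac{1}{434}}\right) - \frac{1}{11415} = \left(-70 + \frac{1}{13876 + \frac{1}{434}}\right) - \frac{1}{11415} = \left(-70 + \frac{1}{\frac{6022185}{434}}\right) - \frac{1}{11415} = \left(-70 + \frac{434}{6022185}\right) - \frac{1}{11415} = - \frac{421552516}{6022185} - \frac{1}{11415} = - \frac{21386791077}{305525519}$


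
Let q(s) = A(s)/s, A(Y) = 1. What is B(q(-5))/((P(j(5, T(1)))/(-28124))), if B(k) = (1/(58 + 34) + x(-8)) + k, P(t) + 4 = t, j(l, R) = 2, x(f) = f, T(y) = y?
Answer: -26485777/230 ≈ -1.1516e+5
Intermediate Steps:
P(t) = -4 + t
q(s) = 1/s
B(k) = -735/92 + k (B(k) = (1/(58 + 34) - 8) + k = (1/92 - 8) + k = -735/92 + k)
B(q(-5))/((P(j(5, T(1)))/(-28124))) = (-735/92 + 1/(-5))/(((-4 + 2)/(-28124))) = (-735/92 - ⅕)/((-2*(-1/28124))) = -3767/(460*1/14062) = -3767/460*14062 = -26485777/230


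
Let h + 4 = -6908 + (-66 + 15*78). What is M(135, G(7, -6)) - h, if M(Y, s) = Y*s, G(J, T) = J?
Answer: 6753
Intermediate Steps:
h = -5808 (h = -4 + (-6908 + (-66 + 15*78)) = -4 + (-6908 + (-66 + 1170)) = -4 + (-6908 + 1104) = -4 - 5804 = -5808)
M(135, G(7, -6)) - h = 135*7 - 1*(-5808) = 945 + 5808 = 6753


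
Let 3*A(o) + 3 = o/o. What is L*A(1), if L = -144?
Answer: 96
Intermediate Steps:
A(o) = -⅔ (A(o) = -1 + (o/o)/3 = -1 + (⅓)*1 = -1 + ⅓ = -⅔)
L*A(1) = -144*(-⅔) = 96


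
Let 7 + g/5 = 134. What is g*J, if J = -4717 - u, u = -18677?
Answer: 8864600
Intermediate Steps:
g = 635 (g = -35 + 5*134 = -35 + 670 = 635)
J = 13960 (J = -4717 - 1*(-18677) = -4717 + 18677 = 13960)
g*J = 635*13960 = 8864600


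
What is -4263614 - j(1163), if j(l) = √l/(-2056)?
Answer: -4263614 + √1163/2056 ≈ -4.2636e+6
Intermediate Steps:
j(l) = -√l/2056
-4263614 - j(1163) = -4263614 - (-1)*√1163/2056 = -4263614 + √1163/2056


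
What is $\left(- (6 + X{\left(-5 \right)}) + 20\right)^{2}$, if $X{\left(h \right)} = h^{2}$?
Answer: $121$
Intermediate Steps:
$\left(- (6 + X{\left(-5 \right)}) + 20\right)^{2} = \left(- (6 + \left(-5\right)^{2}) + 20\right)^{2} = \left(- (6 + 25) + 20\right)^{2} = \left(\left(-1\right) 31 + 20\right)^{2} = \left(-31 + 20\right)^{2} = \left(-11\right)^{2} = 121$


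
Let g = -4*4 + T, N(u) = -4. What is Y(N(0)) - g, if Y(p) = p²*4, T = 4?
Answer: 76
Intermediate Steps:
g = -12 (g = -4*4 + 4 = -16 + 4 = -12)
Y(p) = 4*p²
Y(N(0)) - g = 4*(-4)² - 1*(-12) = 4*16 + 12 = 64 + 12 = 76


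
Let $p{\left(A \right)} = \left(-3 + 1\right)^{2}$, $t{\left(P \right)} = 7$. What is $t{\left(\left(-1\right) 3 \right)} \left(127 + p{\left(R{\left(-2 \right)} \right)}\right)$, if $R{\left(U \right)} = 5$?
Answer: $917$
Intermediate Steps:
$p{\left(A \right)} = 4$ ($p{\left(A \right)} = \left(-2\right)^{2} = 4$)
$t{\left(\left(-1\right) 3 \right)} \left(127 + p{\left(R{\left(-2 \right)} \right)}\right) = 7 \left(127 + 4\right) = 7 \cdot 131 = 917$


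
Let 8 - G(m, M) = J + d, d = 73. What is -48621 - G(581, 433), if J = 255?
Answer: -48301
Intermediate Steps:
G(m, M) = -320 (G(m, M) = 8 - (255 + 73) = 8 - 1*328 = 8 - 328 = -320)
-48621 - G(581, 433) = -48621 - 1*(-320) = -48621 + 320 = -48301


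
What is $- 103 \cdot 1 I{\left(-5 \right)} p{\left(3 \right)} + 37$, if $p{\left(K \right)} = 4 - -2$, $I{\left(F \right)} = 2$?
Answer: $-1199$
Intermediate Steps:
$p{\left(K \right)} = 6$ ($p{\left(K \right)} = 4 + 2 = 6$)
$- 103 \cdot 1 I{\left(-5 \right)} p{\left(3 \right)} + 37 = - 103 \cdot 1 \cdot 2 \cdot 6 + 37 = - 103 \cdot 2 \cdot 6 + 37 = \left(-103\right) 12 + 37 = -1236 + 37 = -1199$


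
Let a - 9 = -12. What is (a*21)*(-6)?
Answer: 378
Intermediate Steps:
a = -3 (a = 9 - 12 = -3)
(a*21)*(-6) = -3*21*(-6) = -63*(-6) = 378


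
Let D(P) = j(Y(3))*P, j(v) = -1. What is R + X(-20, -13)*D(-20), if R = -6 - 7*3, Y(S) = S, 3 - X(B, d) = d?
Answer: 293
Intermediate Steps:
X(B, d) = 3 - d
D(P) = -P
R = -27 (R = -6 - 21 = -27)
R + X(-20, -13)*D(-20) = -27 + (3 - 1*(-13))*(-1*(-20)) = -27 + (3 + 13)*20 = -27 + 16*20 = -27 + 320 = 293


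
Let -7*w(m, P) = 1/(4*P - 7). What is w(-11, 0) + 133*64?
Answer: 417089/49 ≈ 8512.0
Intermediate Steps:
w(m, P) = -1/(7*(-7 + 4*P)) (w(m, P) = -1/(7*(4*P - 7)) = -1/(7*(-7 + 4*P)))
w(-11, 0) + 133*64 = -1/(-49 + 28*0) + 133*64 = -1/(-49 + 0) + 8512 = -1/(-49) + 8512 = -1*(-1/49) + 8512 = 1/49 + 8512 = 417089/49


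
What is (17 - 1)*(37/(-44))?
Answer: -148/11 ≈ -13.455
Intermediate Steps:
(17 - 1)*(37/(-44)) = 16*(37*(-1/44)) = 16*(-37/44) = -148/11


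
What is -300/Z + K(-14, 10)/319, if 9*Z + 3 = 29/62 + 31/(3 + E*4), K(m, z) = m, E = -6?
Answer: 1121339534/1664861 ≈ 673.53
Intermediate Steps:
Z = -5219/11718 (Z = -⅓ + (29/62 + 31/(3 - 6*4))/9 = -⅓ + (29*(1/62) + 31/(3 - 24))/9 = -⅓ + (29/62 + 31/(-21))/9 = -⅓ + (29/62 + 31*(-1/21))/9 = -⅓ + (29/62 - 31/21)/9 = -⅓ + (⅑)*(-1313/1302) = -⅓ - 1313/11718 = -5219/11718 ≈ -0.44538)
-300/Z + K(-14, 10)/319 = -300/(-5219/11718) - 14/319 = -300*(-11718/5219) - 14*1/319 = 3515400/5219 - 14/319 = 1121339534/1664861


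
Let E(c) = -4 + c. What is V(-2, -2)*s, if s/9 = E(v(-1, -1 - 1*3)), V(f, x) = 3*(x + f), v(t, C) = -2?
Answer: 648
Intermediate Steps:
V(f, x) = 3*f + 3*x (V(f, x) = 3*(f + x) = 3*f + 3*x)
s = -54 (s = 9*(-4 - 2) = 9*(-6) = -54)
V(-2, -2)*s = (3*(-2) + 3*(-2))*(-54) = (-6 - 6)*(-54) = -12*(-54) = 648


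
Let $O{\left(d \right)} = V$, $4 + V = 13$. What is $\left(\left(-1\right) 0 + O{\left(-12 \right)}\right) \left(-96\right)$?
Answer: $-864$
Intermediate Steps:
$V = 9$ ($V = -4 + 13 = 9$)
$O{\left(d \right)} = 9$
$\left(\left(-1\right) 0 + O{\left(-12 \right)}\right) \left(-96\right) = \left(\left(-1\right) 0 + 9\right) \left(-96\right) = \left(0 + 9\right) \left(-96\right) = 9 \left(-96\right) = -864$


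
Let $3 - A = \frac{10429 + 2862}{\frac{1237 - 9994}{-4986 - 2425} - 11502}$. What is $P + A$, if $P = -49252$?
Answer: $- \frac{4197520094084}{85232565} \approx -49248.0$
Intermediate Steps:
$A = \frac{354197296}{85232565}$ ($A = 3 - \frac{10429 + 2862}{\frac{1237 - 9994}{-4986 - 2425} - 11502} = 3 - \frac{13291}{- \frac{8757}{-7411} - 11502} = 3 - \frac{13291}{\left(-8757\right) \left(- \frac{1}{7411}\right) - 11502} = 3 - \frac{13291}{\frac{8757}{7411} - 11502} = 3 - \frac{13291}{- \frac{85232565}{7411}} = 3 - 13291 \left(- \frac{7411}{85232565}\right) = 3 - - \frac{98499601}{85232565} = 3 + \frac{98499601}{85232565} = \frac{354197296}{85232565} \approx 4.1557$)
$P + A = -49252 + \frac{354197296}{85232565} = - \frac{4197520094084}{85232565}$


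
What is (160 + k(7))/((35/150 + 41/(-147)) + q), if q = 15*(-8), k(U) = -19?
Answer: -207270/176467 ≈ -1.1746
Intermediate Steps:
q = -120
(160 + k(7))/((35/150 + 41/(-147)) + q) = (160 - 19)/((35/150 + 41/(-147)) - 120) = 141/((35*(1/150) + 41*(-1/147)) - 120) = 141/((7/30 - 41/147) - 120) = 141/(-67/1470 - 120) = 141/(-176467/1470) = 141*(-1470/176467) = -207270/176467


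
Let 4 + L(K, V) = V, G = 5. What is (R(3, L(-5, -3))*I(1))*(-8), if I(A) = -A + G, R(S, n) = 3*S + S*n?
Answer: 384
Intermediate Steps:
L(K, V) = -4 + V
I(A) = 5 - A (I(A) = -A + 5 = 5 - A)
(R(3, L(-5, -3))*I(1))*(-8) = ((3*(3 + (-4 - 3)))*(5 - 1*1))*(-8) = ((3*(3 - 7))*(5 - 1))*(-8) = ((3*(-4))*4)*(-8) = -12*4*(-8) = -48*(-8) = 384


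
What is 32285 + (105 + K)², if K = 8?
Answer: 45054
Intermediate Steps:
32285 + (105 + K)² = 32285 + (105 + 8)² = 32285 + 113² = 32285 + 12769 = 45054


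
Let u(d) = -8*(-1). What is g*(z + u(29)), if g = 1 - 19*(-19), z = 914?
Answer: 333764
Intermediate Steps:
u(d) = 8
g = 362 (g = 1 + 361 = 362)
g*(z + u(29)) = 362*(914 + 8) = 362*922 = 333764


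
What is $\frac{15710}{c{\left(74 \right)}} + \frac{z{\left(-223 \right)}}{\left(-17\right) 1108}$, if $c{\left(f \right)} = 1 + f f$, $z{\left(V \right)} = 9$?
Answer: $\frac{295864267}{103164772} \approx 2.8679$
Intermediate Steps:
$c{\left(f \right)} = 1 + f^{2}$
$\frac{15710}{c{\left(74 \right)}} + \frac{z{\left(-223 \right)}}{\left(-17\right) 1108} = \frac{15710}{1 + 74^{2}} + \frac{9}{\left(-17\right) 1108} = \frac{15710}{1 + 5476} + \frac{9}{-18836} = \frac{15710}{5477} + 9 \left(- \frac{1}{18836}\right) = 15710 \cdot \frac{1}{5477} - \frac{9}{18836} = \frac{15710}{5477} - \frac{9}{18836} = \frac{295864267}{103164772}$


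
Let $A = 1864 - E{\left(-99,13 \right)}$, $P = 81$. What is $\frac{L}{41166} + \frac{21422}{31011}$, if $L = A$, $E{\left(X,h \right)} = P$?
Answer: $\frac{312383555}{425532942} \approx 0.7341$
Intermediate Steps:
$E{\left(X,h \right)} = 81$
$A = 1783$ ($A = 1864 - 81 = 1783$)
$L = 1783$
$\frac{L}{41166} + \frac{21422}{31011} = \frac{1783}{41166} + \frac{21422}{31011} = \frac{312383555}{425532942}$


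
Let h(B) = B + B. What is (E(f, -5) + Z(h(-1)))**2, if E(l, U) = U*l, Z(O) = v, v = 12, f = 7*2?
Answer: 3364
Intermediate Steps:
h(B) = 2*B
f = 14
Z(O) = 12
(E(f, -5) + Z(h(-1)))**2 = (-5*14 + 12)**2 = (-70 + 12)**2 = (-58)**2 = 3364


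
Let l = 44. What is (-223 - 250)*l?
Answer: -20812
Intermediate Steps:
(-223 - 250)*l = (-223 - 250)*44 = -473*44 = -20812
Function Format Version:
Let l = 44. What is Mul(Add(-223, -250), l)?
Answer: -20812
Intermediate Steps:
Mul(Add(-223, -250), l) = Mul(Add(-223, -250), 44) = Mul(-473, 44) = -20812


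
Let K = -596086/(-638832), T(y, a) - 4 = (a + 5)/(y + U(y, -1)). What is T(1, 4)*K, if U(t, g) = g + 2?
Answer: 5066731/638832 ≈ 7.9312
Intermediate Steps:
U(t, g) = 2 + g
T(y, a) = 4 + (5 + a)/(1 + y) (T(y, a) = 4 + (a + 5)/(y + (2 - 1)) = 4 + (5 + a)/(y + 1) = 4 + (5 + a)/(1 + y))
K = 298043/319416 (K = -596086*(-1/638832) = 298043/319416 ≈ 0.93309)
T(1, 4)*K = ((9 + 4 + 4*1)/(1 + 1))*(298043/319416) = ((9 + 4 + 4)/2)*(298043/319416) = ((½)*17)*(298043/319416) = (17/2)*(298043/319416) = 5066731/638832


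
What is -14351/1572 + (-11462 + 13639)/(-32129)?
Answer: -464505523/50506788 ≈ -9.1969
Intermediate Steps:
-14351/1572 + (-11462 + 13639)/(-32129) = -14351*1/1572 + 2177*(-1/32129) = -14351/1572 - 2177/32129 = -464505523/50506788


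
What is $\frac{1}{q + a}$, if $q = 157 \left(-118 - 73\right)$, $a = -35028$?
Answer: $- \frac{1}{65015} \approx -1.5381 \cdot 10^{-5}$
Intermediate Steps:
$q = -29987$ ($q = 157 \left(-191\right) = -29987$)
$\frac{1}{q + a} = \frac{1}{-29987 - 35028} = \frac{1}{-65015} = - \frac{1}{65015}$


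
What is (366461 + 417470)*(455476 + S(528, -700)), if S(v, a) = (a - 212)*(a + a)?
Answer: 1357984856956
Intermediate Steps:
S(v, a) = 2*a*(-212 + a) (S(v, a) = (-212 + a)*(2*a) = 2*a*(-212 + a))
(366461 + 417470)*(455476 + S(528, -700)) = (366461 + 417470)*(455476 + 2*(-700)*(-212 - 700)) = 783931*(455476 + 2*(-700)*(-912)) = 783931*(455476 + 1276800) = 783931*1732276 = 1357984856956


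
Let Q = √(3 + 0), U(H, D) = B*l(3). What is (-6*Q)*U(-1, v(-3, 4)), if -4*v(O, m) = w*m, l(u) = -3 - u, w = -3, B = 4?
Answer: 144*√3 ≈ 249.42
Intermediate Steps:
v(O, m) = 3*m/4 (v(O, m) = -(-3)*m/4 = 3*m/4)
U(H, D) = -24 (U(H, D) = 4*(-3 - 1*3) = 4*(-3 - 3) = 4*(-6) = -24)
Q = √3 ≈ 1.7320
(-6*Q)*U(-1, v(-3, 4)) = -6*√3*(-24) = 144*√3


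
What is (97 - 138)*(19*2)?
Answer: -1558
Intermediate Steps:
(97 - 138)*(19*2) = -41*38 = -1558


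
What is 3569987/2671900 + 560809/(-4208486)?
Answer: 6762907371291/5622326871700 ≈ 1.2029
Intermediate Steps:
3569987/2671900 + 560809/(-4208486) = 3569987*(1/2671900) + 560809*(-1/4208486) = 3569987/2671900 - 560809/4208486 = 6762907371291/5622326871700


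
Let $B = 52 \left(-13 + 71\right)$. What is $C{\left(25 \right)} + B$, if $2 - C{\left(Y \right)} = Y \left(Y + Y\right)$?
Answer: $1768$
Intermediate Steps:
$C{\left(Y \right)} = 2 - 2 Y^{2}$ ($C{\left(Y \right)} = 2 - Y \left(Y + Y\right) = 2 - Y 2 Y = 2 - 2 Y^{2}$)
$B = 3016$ ($B = 52 \cdot 58 = 3016$)
$C{\left(25 \right)} + B = \left(2 - 2 \cdot 25^{2}\right) + 3016 = \left(2 - 1250\right) + 3016 = -1248 + 3016 = 1768$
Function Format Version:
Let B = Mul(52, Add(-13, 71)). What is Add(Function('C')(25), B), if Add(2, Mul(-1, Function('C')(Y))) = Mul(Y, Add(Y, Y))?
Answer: 1768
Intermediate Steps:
Function('C')(Y) = Add(2, Mul(-2, Pow(Y, 2))) (Function('C')(Y) = Add(2, Mul(-1, Mul(Y, Add(Y, Y)))) = Add(2, Mul(-1, Mul(Y, Mul(2, Y)))) = Add(2, Mul(-1, Mul(2, Pow(Y, 2)))) = Add(2, Mul(-2, Pow(Y, 2))))
B = 3016 (B = Mul(52, 58) = 3016)
Add(Function('C')(25), B) = Add(Add(2, Mul(-2, Pow(25, 2))), 3016) = Add(Add(2, Mul(-2, 625)), 3016) = Add(Add(2, -1250), 3016) = Add(-1248, 3016) = 1768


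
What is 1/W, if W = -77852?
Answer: -1/77852 ≈ -1.2845e-5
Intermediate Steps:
1/W = 1/(-77852) = -1/77852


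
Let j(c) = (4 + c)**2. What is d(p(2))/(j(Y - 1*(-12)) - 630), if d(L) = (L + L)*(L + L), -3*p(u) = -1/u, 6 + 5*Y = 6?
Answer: -1/3366 ≈ -0.00029709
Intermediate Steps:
Y = 0 (Y = -6/5 + (1/5)*6 = -6/5 + 6/5 = 0)
p(u) = 1/(3*u) (p(u) = -(-1)/(3*u) = 1/(3*u))
d(L) = 4*L**2 (d(L) = (2*L)*(2*L) = 4*L**2)
d(p(2))/(j(Y - 1*(-12)) - 630) = (4*((1/3)/2)**2)/((4 + (0 - 1*(-12)))**2 - 630) = (4*((1/3)*(1/2))**2)/((4 + (0 + 12))**2 - 630) = (4*(1/6)**2)/((4 + 12)**2 - 630) = (4*(1/36))/(16**2 - 630) = 1/(9*(256 - 630)) = (1/9)/(-374) = (1/9)*(-1/374) = -1/3366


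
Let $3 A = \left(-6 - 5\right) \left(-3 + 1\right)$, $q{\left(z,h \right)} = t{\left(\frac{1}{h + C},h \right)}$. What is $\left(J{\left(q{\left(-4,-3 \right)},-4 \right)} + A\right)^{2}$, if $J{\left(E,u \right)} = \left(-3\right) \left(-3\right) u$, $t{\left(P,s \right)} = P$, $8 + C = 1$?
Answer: $\frac{7396}{9} \approx 821.78$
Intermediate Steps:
$C = -7$ ($C = -8 + 1 = -7$)
$q{\left(z,h \right)} = \frac{1}{-7 + h}$ ($q{\left(z,h \right)} = \frac{1}{h - 7} = \frac{1}{-7 + h}$)
$J{\left(E,u \right)} = 9 u$
$A = \frac{22}{3}$ ($A = \frac{\left(-6 - 5\right) \left(-3 + 1\right)}{3} = \frac{\left(-11\right) \left(-2\right)}{3} = \frac{1}{3} \cdot 22 = \frac{22}{3} \approx 7.3333$)
$\left(J{\left(q{\left(-4,-3 \right)},-4 \right)} + A\right)^{2} = \left(9 \left(-4\right) + \frac{22}{3}\right)^{2} = \left(-36 + \frac{22}{3}\right)^{2} = \left(- \frac{86}{3}\right)^{2} = \frac{7396}{9}$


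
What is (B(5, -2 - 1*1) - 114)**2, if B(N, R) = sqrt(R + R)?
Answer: (114 - I*sqrt(6))**2 ≈ 12990.0 - 558.48*I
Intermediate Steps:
B(N, R) = sqrt(2)*sqrt(R) (B(N, R) = sqrt(2*R) = sqrt(2)*sqrt(R))
(B(5, -2 - 1*1) - 114)**2 = (sqrt(2)*sqrt(-2 - 1*1) - 114)**2 = (sqrt(2)*sqrt(-2 - 1) - 114)**2 = (sqrt(2)*sqrt(-3) - 114)**2 = (sqrt(2)*(I*sqrt(3)) - 114)**2 = (I*sqrt(6) - 114)**2 = (-114 + I*sqrt(6))**2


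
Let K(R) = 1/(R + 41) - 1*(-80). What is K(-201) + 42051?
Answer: 6740959/160 ≈ 42131.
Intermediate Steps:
K(R) = 80 + 1/(41 + R) (K(R) = 1/(41 + R) + 80 = 80 + 1/(41 + R))
K(-201) + 42051 = (3281 + 80*(-201))/(41 - 201) + 42051 = (3281 - 16080)/(-160) + 42051 = -1/160*(-12799) + 42051 = 12799/160 + 42051 = 6740959/160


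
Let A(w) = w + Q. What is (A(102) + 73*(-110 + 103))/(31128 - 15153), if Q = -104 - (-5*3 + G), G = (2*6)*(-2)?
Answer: -158/5325 ≈ -0.029671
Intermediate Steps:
G = -24 (G = 12*(-2) = -24)
Q = -65 (Q = -104 - (-5*3 - 24) = -104 - (-15 - 24) = -104 - 1*(-39) = -104 + 39 = -65)
A(w) = -65 + w (A(w) = w - 65 = -65 + w)
(A(102) + 73*(-110 + 103))/(31128 - 15153) = ((-65 + 102) + 73*(-110 + 103))/(31128 - 15153) = (37 + 73*(-7))/15975 = (37 - 511)*(1/15975) = -474*1/15975 = -158/5325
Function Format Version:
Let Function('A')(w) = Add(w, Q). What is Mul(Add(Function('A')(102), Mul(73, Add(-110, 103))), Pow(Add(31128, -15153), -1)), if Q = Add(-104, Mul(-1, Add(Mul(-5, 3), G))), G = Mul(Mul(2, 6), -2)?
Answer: Rational(-158, 5325) ≈ -0.029671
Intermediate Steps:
G = -24 (G = Mul(12, -2) = -24)
Q = -65 (Q = Add(-104, Mul(-1, Add(Mul(-5, 3), -24))) = Add(-104, Mul(-1, Add(-15, -24))) = Add(-104, Mul(-1, -39)) = Add(-104, 39) = -65)
Function('A')(w) = Add(-65, w) (Function('A')(w) = Add(w, -65) = Add(-65, w))
Mul(Add(Function('A')(102), Mul(73, Add(-110, 103))), Pow(Add(31128, -15153), -1)) = Mul(Add(Add(-65, 102), Mul(73, Add(-110, 103))), Pow(Add(31128, -15153), -1)) = Mul(Add(37, Mul(73, -7)), Pow(15975, -1)) = Mul(Add(37, -511), Rational(1, 15975)) = Mul(-474, Rational(1, 15975)) = Rational(-158, 5325)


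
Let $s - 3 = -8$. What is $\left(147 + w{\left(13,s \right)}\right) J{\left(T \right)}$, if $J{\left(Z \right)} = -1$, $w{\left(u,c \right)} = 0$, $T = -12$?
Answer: $-147$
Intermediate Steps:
$s = -5$ ($s = 3 - 8 = -5$)
$\left(147 + w{\left(13,s \right)}\right) J{\left(T \right)} = \left(147 + 0\right) \left(-1\right) = 147 \left(-1\right) = -147$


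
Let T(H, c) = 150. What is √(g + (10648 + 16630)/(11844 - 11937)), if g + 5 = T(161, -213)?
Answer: I*√1282749/93 ≈ 12.178*I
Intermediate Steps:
g = 145 (g = -5 + 150 = 145)
√(g + (10648 + 16630)/(11844 - 11937)) = √(145 + (10648 + 16630)/(11844 - 11937)) = √(145 + 27278/(-93)) = √(145 + 27278*(-1/93)) = √(145 - 27278/93) = √(-13793/93) = I*√1282749/93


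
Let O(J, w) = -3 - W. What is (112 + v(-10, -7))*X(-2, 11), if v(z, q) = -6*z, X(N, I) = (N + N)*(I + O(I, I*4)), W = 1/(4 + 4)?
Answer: -5418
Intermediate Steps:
W = ⅛ (W = 1/8 = ⅛ ≈ 0.12500)
O(J, w) = -25/8 (O(J, w) = -3 - 1*⅛ = -3 - ⅛ = -25/8)
X(N, I) = 2*N*(-25/8 + I) (X(N, I) = (N + N)*(I - 25/8) = (2*N)*(-25/8 + I) = 2*N*(-25/8 + I))
(112 + v(-10, -7))*X(-2, 11) = (112 - 6*(-10))*((¼)*(-2)*(-25 + 8*11)) = (112 + 60)*((¼)*(-2)*(-25 + 88)) = 172*((¼)*(-2)*63) = 172*(-63/2) = -5418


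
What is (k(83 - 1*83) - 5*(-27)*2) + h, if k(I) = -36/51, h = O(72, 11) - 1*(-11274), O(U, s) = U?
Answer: 197460/17 ≈ 11615.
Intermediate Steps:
h = 11346 (h = 72 - 1*(-11274) = 72 + 11274 = 11346)
k(I) = -12/17 (k(I) = -36*1/51 = -12/17)
(k(83 - 1*83) - 5*(-27)*2) + h = (-12/17 - 5*(-27)*2) + 11346 = (-12/17 + 135*2) + 11346 = (-12/17 + 270) + 11346 = 4578/17 + 11346 = 197460/17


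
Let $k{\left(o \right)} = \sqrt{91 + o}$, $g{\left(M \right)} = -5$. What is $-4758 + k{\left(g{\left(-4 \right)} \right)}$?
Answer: $-4758 + \sqrt{86} \approx -4748.7$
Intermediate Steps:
$-4758 + k{\left(g{\left(-4 \right)} \right)} = -4758 + \sqrt{91 - 5} = -4758 + \sqrt{86}$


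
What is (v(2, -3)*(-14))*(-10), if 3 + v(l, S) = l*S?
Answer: -1260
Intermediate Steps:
v(l, S) = -3 + S*l (v(l, S) = -3 + l*S = -3 + S*l)
(v(2, -3)*(-14))*(-10) = ((-3 - 3*2)*(-14))*(-10) = ((-3 - 6)*(-14))*(-10) = -9*(-14)*(-10) = 126*(-10) = -1260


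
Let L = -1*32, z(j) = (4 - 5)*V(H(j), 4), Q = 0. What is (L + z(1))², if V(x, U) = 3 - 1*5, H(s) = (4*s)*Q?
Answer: 900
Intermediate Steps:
H(s) = 0 (H(s) = (4*s)*0 = 0)
V(x, U) = -2 (V(x, U) = 3 - 5 = -2)
z(j) = 2 (z(j) = (4 - 5)*(-2) = -1*(-2) = 2)
L = -32
(L + z(1))² = (-32 + 2)² = (-30)² = 900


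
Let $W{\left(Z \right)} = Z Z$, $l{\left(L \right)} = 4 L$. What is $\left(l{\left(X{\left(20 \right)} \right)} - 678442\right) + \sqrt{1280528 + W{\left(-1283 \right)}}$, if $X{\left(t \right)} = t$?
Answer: $-678362 + \sqrt{2926617} \approx -6.7665 \cdot 10^{5}$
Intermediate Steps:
$W{\left(Z \right)} = Z^{2}$
$\left(l{\left(X{\left(20 \right)} \right)} - 678442\right) + \sqrt{1280528 + W{\left(-1283 \right)}} = \left(4 \cdot 20 - 678442\right) + \sqrt{1280528 + \left(-1283\right)^{2}} = \left(80 - 678442\right) + \sqrt{1280528 + 1646089} = -678362 + \sqrt{2926617}$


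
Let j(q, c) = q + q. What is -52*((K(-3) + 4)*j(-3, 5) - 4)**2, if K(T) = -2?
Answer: -13312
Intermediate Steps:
j(q, c) = 2*q
-52*((K(-3) + 4)*j(-3, 5) - 4)**2 = -52*((-2 + 4)*(2*(-3)) - 4)**2 = -52*(2*(-6) - 4)**2 = -52*(-12 - 4)**2 = -52*(-16)**2 = -52*256 = -13312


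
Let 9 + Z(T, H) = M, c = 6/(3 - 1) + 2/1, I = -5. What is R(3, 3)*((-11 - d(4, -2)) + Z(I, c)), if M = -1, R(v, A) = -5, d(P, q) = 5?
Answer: 130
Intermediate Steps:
c = 5 (c = 6/2 + 2*1 = 6*(½) + 2 = 3 + 2 = 5)
Z(T, H) = -10 (Z(T, H) = -9 - 1 = -10)
R(3, 3)*((-11 - d(4, -2)) + Z(I, c)) = -5*((-11 - 1*5) - 10) = -5*((-11 - 5) - 10) = -5*(-16 - 10) = -5*(-26) = 130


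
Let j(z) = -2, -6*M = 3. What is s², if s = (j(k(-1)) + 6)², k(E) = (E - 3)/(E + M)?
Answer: 256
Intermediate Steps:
M = -½ (M = -⅙*3 = -½ ≈ -0.50000)
k(E) = (-3 + E)/(-½ + E) (k(E) = (E - 3)/(E - ½) = (-3 + E)/(-½ + E))
s = 16 (s = (-2 + 6)² = 4² = 16)
s² = 16² = 256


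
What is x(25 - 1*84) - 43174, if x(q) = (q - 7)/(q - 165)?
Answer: -4835455/112 ≈ -43174.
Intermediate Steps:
x(q) = (-7 + q)/(-165 + q)
x(25 - 1*84) - 43174 = (-7 + (25 - 1*84))/(-165 + (25 - 1*84)) - 43174 = (-7 + (25 - 84))/(-165 + (25 - 84)) - 43174 = (-7 - 59)/(-165 - 59) - 43174 = -66/(-224) - 43174 = -1/224*(-66) - 43174 = 33/112 - 43174 = -4835455/112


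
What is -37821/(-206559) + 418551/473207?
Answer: 4969173236/4654531653 ≈ 1.0676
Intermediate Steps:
-37821/(-206559) + 418551/473207 = -37821*(-1/206559) + 418551*(1/473207) = 12607/68853 + 59793/67601 = 4969173236/4654531653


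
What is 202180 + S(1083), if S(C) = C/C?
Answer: 202181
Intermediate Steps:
S(C) = 1
202180 + S(1083) = 202180 + 1 = 202181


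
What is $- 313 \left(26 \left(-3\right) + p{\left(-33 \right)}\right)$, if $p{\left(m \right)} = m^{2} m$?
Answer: $11272695$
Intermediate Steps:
$p{\left(m \right)} = m^{3}$
$- 313 \left(26 \left(-3\right) + p{\left(-33 \right)}\right) = - 313 \left(26 \left(-3\right) + \left(-33\right)^{3}\right) = - 313 \left(-78 - 35937\right) = \left(-313\right) \left(-36015\right) = 11272695$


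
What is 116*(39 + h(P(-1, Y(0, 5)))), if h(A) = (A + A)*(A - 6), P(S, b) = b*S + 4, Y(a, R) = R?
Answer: 6148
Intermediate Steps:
P(S, b) = 4 + S*b (P(S, b) = S*b + 4 = 4 + S*b)
h(A) = 2*A*(-6 + A) (h(A) = (2*A)*(-6 + A) = 2*A*(-6 + A))
116*(39 + h(P(-1, Y(0, 5)))) = 116*(39 + 2*(4 - 1*5)*(-6 + (4 - 1*5))) = 116*(39 + 2*(4 - 5)*(-6 + (4 - 5))) = 116*(39 + 2*(-1)*(-6 - 1)) = 116*(39 + 2*(-1)*(-7)) = 116*(39 + 14) = 116*53 = 6148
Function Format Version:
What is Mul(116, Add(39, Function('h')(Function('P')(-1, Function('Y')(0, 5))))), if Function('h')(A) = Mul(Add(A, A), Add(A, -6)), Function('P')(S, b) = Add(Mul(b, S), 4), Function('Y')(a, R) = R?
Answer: 6148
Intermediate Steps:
Function('P')(S, b) = Add(4, Mul(S, b)) (Function('P')(S, b) = Add(Mul(S, b), 4) = Add(4, Mul(S, b)))
Function('h')(A) = Mul(2, A, Add(-6, A)) (Function('h')(A) = Mul(Mul(2, A), Add(-6, A)) = Mul(2, A, Add(-6, A)))
Mul(116, Add(39, Function('h')(Function('P')(-1, Function('Y')(0, 5))))) = Mul(116, Add(39, Mul(2, Add(4, Mul(-1, 5)), Add(-6, Add(4, Mul(-1, 5)))))) = Mul(116, Add(39, Mul(2, Add(4, -5), Add(-6, Add(4, -5))))) = Mul(116, Add(39, Mul(2, -1, Add(-6, -1)))) = Mul(116, Add(39, Mul(2, -1, -7))) = Mul(116, Add(39, 14)) = Mul(116, 53) = 6148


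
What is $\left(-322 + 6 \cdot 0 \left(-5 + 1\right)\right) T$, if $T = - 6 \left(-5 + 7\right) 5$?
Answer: $19320$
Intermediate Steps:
$T = -60$ ($T = \left(-6\right) 2 \cdot 5 = \left(-12\right) 5 = -60$)
$\left(-322 + 6 \cdot 0 \left(-5 + 1\right)\right) T = \left(-322 + 6 \cdot 0 \left(-5 + 1\right)\right) \left(-60\right) = \left(-322 + 0 \left(-4\right)\right) \left(-60\right) = \left(-322 + 0\right) \left(-60\right) = \left(-322\right) \left(-60\right) = 19320$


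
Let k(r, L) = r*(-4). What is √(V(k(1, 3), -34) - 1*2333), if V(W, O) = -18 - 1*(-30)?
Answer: I*√2321 ≈ 48.177*I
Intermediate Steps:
k(r, L) = -4*r
V(W, O) = 12 (V(W, O) = -18 + 30 = 12)
√(V(k(1, 3), -34) - 1*2333) = √(12 - 1*2333) = √(12 - 2333) = √(-2321) = I*√2321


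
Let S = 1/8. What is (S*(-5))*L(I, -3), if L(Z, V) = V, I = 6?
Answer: 15/8 ≈ 1.8750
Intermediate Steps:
S = ⅛ ≈ 0.12500
(S*(-5))*L(I, -3) = ((⅛)*(-5))*(-3) = -5/8*(-3) = 15/8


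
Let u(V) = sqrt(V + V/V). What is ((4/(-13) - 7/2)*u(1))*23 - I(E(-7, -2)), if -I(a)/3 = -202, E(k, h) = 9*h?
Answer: -606 - 2277*sqrt(2)/26 ≈ -729.85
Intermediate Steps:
I(a) = 606 (I(a) = -3*(-202) = 606)
u(V) = sqrt(1 + V) (u(V) = sqrt(V + 1) = sqrt(1 + V))
((4/(-13) - 7/2)*u(1))*23 - I(E(-7, -2)) = ((4/(-13) - 7/2)*sqrt(1 + 1))*23 - 1*606 = ((4*(-1/13) - 7*1/2)*sqrt(2))*23 - 606 = ((-4/13 - 7/2)*sqrt(2))*23 - 606 = -99*sqrt(2)/26*23 - 606 = -2277*sqrt(2)/26 - 606 = -606 - 2277*sqrt(2)/26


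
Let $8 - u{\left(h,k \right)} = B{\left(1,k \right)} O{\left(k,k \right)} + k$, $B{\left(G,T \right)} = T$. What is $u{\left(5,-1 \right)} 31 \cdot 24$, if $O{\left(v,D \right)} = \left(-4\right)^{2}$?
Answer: $18600$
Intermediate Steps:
$O{\left(v,D \right)} = 16$
$u{\left(h,k \right)} = 8 - 17 k$ ($u{\left(h,k \right)} = 8 - \left(k 16 + k\right) = 8 - \left(16 k + k\right) = 8 - 17 k$)
$u{\left(5,-1 \right)} 31 \cdot 24 = \left(8 - -17\right) 31 \cdot 24 = \left(8 + 17\right) 31 \cdot 24 = 25 \cdot 31 \cdot 24 = 775 \cdot 24 = 18600$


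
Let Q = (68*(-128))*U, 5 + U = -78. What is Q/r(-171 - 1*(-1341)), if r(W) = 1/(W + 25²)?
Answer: 1296765440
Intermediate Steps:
U = -83 (U = -5 - 78 = -83)
Q = 722432 (Q = (68*(-128))*(-83) = -8704*(-83) = 722432)
r(W) = 1/(625 + W) (r(W) = 1/(W + 625) = 1/(625 + W))
Q/r(-171 - 1*(-1341)) = 722432/(1/(625 + (-171 - 1*(-1341)))) = 722432/(1/(625 + (-171 + 1341))) = 722432/(1/(625 + 1170)) = 722432/(1/1795) = 722432*1795 = 1296765440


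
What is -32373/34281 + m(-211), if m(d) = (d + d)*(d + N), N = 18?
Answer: 310224217/3809 ≈ 81445.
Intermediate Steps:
m(d) = 2*d*(18 + d) (m(d) = (d + d)*(d + 18) = (2*d)*(18 + d) = 2*d*(18 + d))
-32373/34281 + m(-211) = -32373/34281 + 2*(-211)*(18 - 211) = -32373*1/34281 + 2*(-211)*(-193) = -3597/3809 + 81446 = 310224217/3809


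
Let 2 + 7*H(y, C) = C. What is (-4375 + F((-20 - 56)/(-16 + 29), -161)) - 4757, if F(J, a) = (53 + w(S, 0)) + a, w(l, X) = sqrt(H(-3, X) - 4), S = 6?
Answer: -9240 + I*sqrt(210)/7 ≈ -9240.0 + 2.0702*I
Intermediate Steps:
H(y, C) = -2/7 + C/7
w(l, X) = sqrt(-30/7 + X/7) (w(l, X) = sqrt((-2/7 + X/7) - 4) = sqrt(-30/7 + X/7))
F(J, a) = 53 + a + I*sqrt(210)/7 (F(J, a) = (53 + sqrt(-210 + 7*0)/7) + a = (53 + sqrt(-210 + 0)/7) + a = (53 + sqrt(-210)/7) + a = (53 + (I*sqrt(210))/7) + a = (53 + I*sqrt(210)/7) + a = 53 + a + I*sqrt(210)/7)
(-4375 + F((-20 - 56)/(-16 + 29), -161)) - 4757 = (-4375 + (53 - 161 + I*sqrt(210)/7)) - 4757 = (-4375 + (-108 + I*sqrt(210)/7)) - 4757 = (-4483 + I*sqrt(210)/7) - 4757 = -9240 + I*sqrt(210)/7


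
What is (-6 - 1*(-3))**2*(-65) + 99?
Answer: -486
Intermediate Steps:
(-6 - 1*(-3))**2*(-65) + 99 = (-6 + 3)**2*(-65) + 99 = (-3)**2*(-65) + 99 = 9*(-65) + 99 = -585 + 99 = -486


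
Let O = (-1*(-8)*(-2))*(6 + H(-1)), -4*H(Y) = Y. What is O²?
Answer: 10000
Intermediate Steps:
H(Y) = -Y/4
O = -100 (O = (-1*(-8)*(-2))*(6 - ¼*(-1)) = (8*(-2))*(6 + ¼) = -16*25/4 = -100)
O² = (-100)² = 10000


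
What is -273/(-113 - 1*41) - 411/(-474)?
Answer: 2294/869 ≈ 2.6398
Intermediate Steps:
-273/(-113 - 1*41) - 411/(-474) = -273/(-113 - 41) - 411*(-1/474) = -273/(-154) + 137/158 = -273*(-1/154) + 137/158 = 39/22 + 137/158 = 2294/869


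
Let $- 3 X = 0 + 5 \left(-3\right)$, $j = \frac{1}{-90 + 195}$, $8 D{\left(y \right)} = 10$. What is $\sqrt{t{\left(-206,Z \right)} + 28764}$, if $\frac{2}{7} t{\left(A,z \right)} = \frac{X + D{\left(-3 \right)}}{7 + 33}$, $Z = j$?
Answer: $\frac{\sqrt{1840931}}{8} \approx 169.6$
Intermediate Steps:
$D{\left(y \right)} = \frac{5}{4}$ ($D{\left(y \right)} = \frac{1}{8} \cdot 10 = \frac{5}{4}$)
$j = \frac{1}{105} \approx 0.0095238$
$X = 5$ ($X = - \frac{0 + 5 \left(-3\right)}{3} = - \frac{0 - 15}{3} = \left(- \frac{1}{3}\right) \left(-15\right) = 5$)
$Z = \frac{1}{105} \approx 0.0095238$
$t{\left(A,z \right)} = \frac{35}{64}$ ($t{\left(A,z \right)} = \frac{7 \frac{5 + \frac{5}{4}}{7 + 33}}{2} = \frac{7 \frac{25}{4 \cdot 40}}{2} = \frac{7 \cdot \frac{25}{4} \cdot \frac{1}{40}}{2} = \frac{7}{2} \cdot \frac{5}{32} = \frac{35}{64}$)
$\sqrt{t{\left(-206,Z \right)} + 28764} = \sqrt{\frac{35}{64} + 28764} = \sqrt{\frac{1840931}{64}} = \frac{\sqrt{1840931}}{8}$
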